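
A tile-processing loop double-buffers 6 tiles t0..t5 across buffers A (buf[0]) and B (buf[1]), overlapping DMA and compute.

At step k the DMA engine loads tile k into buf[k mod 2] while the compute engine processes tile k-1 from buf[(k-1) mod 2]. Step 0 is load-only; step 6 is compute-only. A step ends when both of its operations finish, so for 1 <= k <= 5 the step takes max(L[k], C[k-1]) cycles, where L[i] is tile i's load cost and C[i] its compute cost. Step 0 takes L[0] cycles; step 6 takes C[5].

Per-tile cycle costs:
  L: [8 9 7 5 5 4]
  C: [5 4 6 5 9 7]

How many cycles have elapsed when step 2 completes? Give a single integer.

end_cycle[2] = 24

step 0: L[0]=8 → dur=8, Σ=8 | A=load:t0 B=idle [load-only]
step 1: L[1]=9 C[0]=5 → dur=9, Σ=17 | A=compute:t0 B=load:t1 [load-bound]
step 2: L[2]=7 C[1]=4 → dur=7, Σ=24 | A=load:t2 B=compute:t1 [load-bound]
step 3: L[3]=5 C[2]=6 → dur=6, Σ=30 | A=compute:t2 B=load:t3 [compute-bound]
step 4: L[4]=5 C[3]=5 → dur=5, Σ=35 | A=load:t4 B=compute:t3 [tied]
step 5: L[5]=4 C[4]=9 → dur=9, Σ=44 | A=compute:t4 B=load:t5 [compute-bound]
step 6: C[5]=7 → dur=7, Σ=51 | A=idle B=compute:t5 [compute-only]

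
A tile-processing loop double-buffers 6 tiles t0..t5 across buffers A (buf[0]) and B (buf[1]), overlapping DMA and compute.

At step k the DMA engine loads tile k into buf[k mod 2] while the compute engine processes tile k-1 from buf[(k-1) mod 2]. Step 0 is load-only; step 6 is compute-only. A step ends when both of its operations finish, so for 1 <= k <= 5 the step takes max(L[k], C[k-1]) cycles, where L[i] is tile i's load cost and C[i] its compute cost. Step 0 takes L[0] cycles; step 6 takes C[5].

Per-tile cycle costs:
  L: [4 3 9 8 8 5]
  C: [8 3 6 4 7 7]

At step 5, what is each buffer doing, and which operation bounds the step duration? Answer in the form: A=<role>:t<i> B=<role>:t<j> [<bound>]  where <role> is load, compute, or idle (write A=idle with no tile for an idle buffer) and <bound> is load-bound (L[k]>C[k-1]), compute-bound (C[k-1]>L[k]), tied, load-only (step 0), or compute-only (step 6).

step 5: A=compute:t4 B=load:t5 [compute-bound]

  0. 4=4c; end=4; A:t0 B:-
  1. max(3,8)=8c; end=12; A:t0 B:t1
  2. max(9,3)=9c; end=21; A:t2 B:t1
  3. max(8,6)=8c; end=29; A:t2 B:t3
  4. max(8,4)=8c; end=37; A:t4 B:t3
  5. max(5,7)=7c; end=44; A:t4 B:t5
  6. 7=7c; end=51; A:t4 B:t5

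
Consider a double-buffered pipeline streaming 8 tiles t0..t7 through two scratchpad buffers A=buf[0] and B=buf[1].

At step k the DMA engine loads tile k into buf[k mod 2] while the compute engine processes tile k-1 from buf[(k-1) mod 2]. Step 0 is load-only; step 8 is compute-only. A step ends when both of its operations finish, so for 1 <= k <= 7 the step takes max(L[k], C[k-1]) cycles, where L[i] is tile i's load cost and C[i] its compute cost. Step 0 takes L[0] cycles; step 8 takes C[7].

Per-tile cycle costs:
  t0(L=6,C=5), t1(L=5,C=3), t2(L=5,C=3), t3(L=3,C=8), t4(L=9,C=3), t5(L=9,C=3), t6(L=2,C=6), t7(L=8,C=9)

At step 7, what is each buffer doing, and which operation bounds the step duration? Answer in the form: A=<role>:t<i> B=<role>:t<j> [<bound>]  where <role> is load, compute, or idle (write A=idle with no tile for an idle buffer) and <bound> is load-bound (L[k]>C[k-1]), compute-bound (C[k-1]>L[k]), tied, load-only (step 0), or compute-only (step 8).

step 0: L[0]=6 → dur=6, Σ=6 | A=load:t0 B=idle [load-only]
step 1: L[1]=5 C[0]=5 → dur=5, Σ=11 | A=compute:t0 B=load:t1 [tied]
step 2: L[2]=5 C[1]=3 → dur=5, Σ=16 | A=load:t2 B=compute:t1 [load-bound]
step 3: L[3]=3 C[2]=3 → dur=3, Σ=19 | A=compute:t2 B=load:t3 [tied]
step 4: L[4]=9 C[3]=8 → dur=9, Σ=28 | A=load:t4 B=compute:t3 [load-bound]
step 5: L[5]=9 C[4]=3 → dur=9, Σ=37 | A=compute:t4 B=load:t5 [load-bound]
step 6: L[6]=2 C[5]=3 → dur=3, Σ=40 | A=load:t6 B=compute:t5 [compute-bound]
step 7: L[7]=8 C[6]=6 → dur=8, Σ=48 | A=compute:t6 B=load:t7 [load-bound]
step 8: C[7]=9 → dur=9, Σ=57 | A=idle B=compute:t7 [compute-only]

step 7: A=compute:t6 B=load:t7 [load-bound]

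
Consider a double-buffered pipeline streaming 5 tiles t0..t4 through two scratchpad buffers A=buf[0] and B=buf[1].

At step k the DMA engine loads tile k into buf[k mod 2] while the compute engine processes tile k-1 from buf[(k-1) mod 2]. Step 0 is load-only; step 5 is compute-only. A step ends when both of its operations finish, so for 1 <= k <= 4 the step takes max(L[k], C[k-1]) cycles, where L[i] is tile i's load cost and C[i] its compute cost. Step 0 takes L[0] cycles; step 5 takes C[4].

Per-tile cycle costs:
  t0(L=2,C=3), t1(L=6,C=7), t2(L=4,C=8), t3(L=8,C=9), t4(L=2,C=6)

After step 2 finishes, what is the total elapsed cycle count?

end_cycle[2] = 15

  0. 2=2c; end=2; A:t0 B:-
  1. max(6,3)=6c; end=8; A:t0 B:t1
  2. max(4,7)=7c; end=15; A:t2 B:t1
  3. max(8,8)=8c; end=23; A:t2 B:t3
  4. max(2,9)=9c; end=32; A:t4 B:t3
  5. 6=6c; end=38; A:t4 B:t3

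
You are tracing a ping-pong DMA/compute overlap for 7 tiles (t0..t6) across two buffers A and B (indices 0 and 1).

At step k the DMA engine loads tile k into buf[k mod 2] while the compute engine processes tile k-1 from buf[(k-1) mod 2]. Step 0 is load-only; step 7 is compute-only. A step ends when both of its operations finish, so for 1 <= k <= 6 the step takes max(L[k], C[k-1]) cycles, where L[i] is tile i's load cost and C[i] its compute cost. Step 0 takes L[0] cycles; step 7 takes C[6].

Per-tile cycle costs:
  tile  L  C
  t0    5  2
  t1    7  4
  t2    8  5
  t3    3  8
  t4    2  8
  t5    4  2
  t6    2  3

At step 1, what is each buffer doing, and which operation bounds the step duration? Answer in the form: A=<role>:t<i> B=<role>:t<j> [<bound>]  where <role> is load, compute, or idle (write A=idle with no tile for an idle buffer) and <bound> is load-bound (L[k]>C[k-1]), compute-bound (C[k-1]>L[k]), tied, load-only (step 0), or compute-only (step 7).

k=0 load=t0/5c comp=- wait=5 total=5
k=1 load=t1/7c comp=t0/2c wait=7 total=12
k=2 load=t2/8c comp=t1/4c wait=8 total=20
k=3 load=t3/3c comp=t2/5c wait=5 total=25
k=4 load=t4/2c comp=t3/8c wait=8 total=33
k=5 load=t5/4c comp=t4/8c wait=8 total=41
k=6 load=t6/2c comp=t5/2c wait=2 total=43
k=7 load=- comp=t6/3c wait=3 total=46

step 1: A=compute:t0 B=load:t1 [load-bound]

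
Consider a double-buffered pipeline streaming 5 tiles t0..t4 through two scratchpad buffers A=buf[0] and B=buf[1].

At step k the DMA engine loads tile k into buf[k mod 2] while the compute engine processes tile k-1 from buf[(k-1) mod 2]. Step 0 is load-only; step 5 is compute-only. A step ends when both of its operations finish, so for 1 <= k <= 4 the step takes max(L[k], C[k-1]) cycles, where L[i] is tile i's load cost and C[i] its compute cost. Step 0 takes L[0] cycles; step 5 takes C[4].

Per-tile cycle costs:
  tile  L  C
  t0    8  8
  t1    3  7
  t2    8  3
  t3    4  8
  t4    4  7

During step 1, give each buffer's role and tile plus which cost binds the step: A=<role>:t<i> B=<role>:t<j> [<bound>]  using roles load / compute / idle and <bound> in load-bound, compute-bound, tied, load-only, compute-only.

step 1: A=compute:t0 B=load:t1 [compute-bound]

  0. 8=8c; end=8; A:t0 B:-
  1. max(3,8)=8c; end=16; A:t0 B:t1
  2. max(8,7)=8c; end=24; A:t2 B:t1
  3. max(4,3)=4c; end=28; A:t2 B:t3
  4. max(4,8)=8c; end=36; A:t4 B:t3
  5. 7=7c; end=43; A:t4 B:t3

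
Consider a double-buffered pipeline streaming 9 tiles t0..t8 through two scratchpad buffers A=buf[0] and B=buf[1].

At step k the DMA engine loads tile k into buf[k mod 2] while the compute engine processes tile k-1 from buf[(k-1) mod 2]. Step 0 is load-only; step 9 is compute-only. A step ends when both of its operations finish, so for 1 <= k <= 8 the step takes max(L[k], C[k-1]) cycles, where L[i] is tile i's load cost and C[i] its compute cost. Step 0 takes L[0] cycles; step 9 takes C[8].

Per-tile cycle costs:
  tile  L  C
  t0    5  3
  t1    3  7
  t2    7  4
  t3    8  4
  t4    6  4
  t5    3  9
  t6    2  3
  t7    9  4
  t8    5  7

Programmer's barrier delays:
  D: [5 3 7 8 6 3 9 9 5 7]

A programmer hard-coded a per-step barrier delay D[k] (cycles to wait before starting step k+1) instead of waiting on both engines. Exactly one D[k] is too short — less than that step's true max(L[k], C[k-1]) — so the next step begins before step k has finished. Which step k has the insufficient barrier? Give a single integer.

step 0: need L[0]=5 = 5; D[0]=5 ok
step 1: need max(L[1]=3,C[0]=3) = 3; D[1]=3 ok
step 2: need max(L[2]=7,C[1]=7) = 7; D[2]=7 ok
step 3: need max(L[3]=8,C[2]=4) = 8; D[3]=8 ok
step 4: need max(L[4]=6,C[3]=4) = 6; D[4]=6 ok
step 5: need max(L[5]=3,C[4]=4) = 4; D[5]=3 SHORT
step 6: need max(L[6]=2,C[5]=9) = 9; D[6]=9 ok
step 7: need max(L[7]=9,C[6]=3) = 9; D[7]=9 ok
step 8: need max(L[8]=5,C[7]=4) = 5; D[8]=5 ok
step 9: need C[8]=7 = 7; D[9]=7 ok

hazard at step 5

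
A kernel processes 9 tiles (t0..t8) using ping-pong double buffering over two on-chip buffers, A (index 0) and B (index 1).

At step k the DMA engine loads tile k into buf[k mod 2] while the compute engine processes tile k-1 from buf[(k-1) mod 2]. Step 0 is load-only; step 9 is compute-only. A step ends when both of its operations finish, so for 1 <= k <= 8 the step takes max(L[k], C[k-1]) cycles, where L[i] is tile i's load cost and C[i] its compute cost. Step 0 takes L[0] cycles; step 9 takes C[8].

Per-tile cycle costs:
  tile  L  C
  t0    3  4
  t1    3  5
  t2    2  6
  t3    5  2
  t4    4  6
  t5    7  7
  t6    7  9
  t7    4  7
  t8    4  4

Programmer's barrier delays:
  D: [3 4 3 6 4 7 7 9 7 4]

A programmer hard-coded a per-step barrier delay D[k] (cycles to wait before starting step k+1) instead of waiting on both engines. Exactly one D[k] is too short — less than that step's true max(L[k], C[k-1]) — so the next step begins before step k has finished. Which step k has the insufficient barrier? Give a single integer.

[0] required=L[0]=3=3 vs D=3 ok
[1] required=max(L[1]=3,C[0]=4)=4 vs D=4 ok
[2] required=max(L[2]=2,C[1]=5)=5 vs D=3 SHORT
[3] required=max(L[3]=5,C[2]=6)=6 vs D=6 ok
[4] required=max(L[4]=4,C[3]=2)=4 vs D=4 ok
[5] required=max(L[5]=7,C[4]=6)=7 vs D=7 ok
[6] required=max(L[6]=7,C[5]=7)=7 vs D=7 ok
[7] required=max(L[7]=4,C[6]=9)=9 vs D=9 ok
[8] required=max(L[8]=4,C[7]=7)=7 vs D=7 ok
[9] required=C[8]=4=4 vs D=4 ok

hazard at step 2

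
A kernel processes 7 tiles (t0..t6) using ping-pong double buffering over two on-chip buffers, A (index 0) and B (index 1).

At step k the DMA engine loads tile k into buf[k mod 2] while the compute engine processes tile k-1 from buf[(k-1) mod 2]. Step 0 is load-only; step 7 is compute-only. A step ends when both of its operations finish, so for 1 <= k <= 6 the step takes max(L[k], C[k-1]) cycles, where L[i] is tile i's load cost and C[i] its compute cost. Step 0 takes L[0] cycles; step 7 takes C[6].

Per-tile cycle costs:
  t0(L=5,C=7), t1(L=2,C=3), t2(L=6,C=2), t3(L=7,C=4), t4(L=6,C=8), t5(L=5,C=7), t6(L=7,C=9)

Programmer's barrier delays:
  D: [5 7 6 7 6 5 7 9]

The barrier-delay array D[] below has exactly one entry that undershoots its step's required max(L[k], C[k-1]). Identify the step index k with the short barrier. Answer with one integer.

hazard at step 5

k=0 barrier L[0]=5→5c, D[0]=5 ok
k=1 barrier max(L[1]=2,C[0]=7)→7c, D[1]=7 ok
k=2 barrier max(L[2]=6,C[1]=3)→6c, D[2]=6 ok
k=3 barrier max(L[3]=7,C[2]=2)→7c, D[3]=7 ok
k=4 barrier max(L[4]=6,C[3]=4)→6c, D[4]=6 ok
k=5 barrier max(L[5]=5,C[4]=8)→8c, D[5]=5 SHORT
k=6 barrier max(L[6]=7,C[5]=7)→7c, D[6]=7 ok
k=7 barrier C[6]=9→9c, D[7]=9 ok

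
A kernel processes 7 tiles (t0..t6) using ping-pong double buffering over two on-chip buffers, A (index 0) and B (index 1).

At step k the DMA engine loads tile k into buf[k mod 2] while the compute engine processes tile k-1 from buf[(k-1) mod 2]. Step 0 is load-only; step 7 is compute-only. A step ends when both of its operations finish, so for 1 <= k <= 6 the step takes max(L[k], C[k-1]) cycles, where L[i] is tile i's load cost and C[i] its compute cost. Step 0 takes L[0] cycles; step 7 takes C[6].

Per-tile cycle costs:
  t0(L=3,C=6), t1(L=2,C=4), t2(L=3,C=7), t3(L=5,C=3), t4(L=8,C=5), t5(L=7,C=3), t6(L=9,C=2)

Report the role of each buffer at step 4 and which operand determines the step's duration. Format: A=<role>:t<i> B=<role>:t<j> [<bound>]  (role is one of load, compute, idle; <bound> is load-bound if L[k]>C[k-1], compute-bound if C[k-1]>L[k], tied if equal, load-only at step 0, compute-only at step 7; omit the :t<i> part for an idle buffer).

step 4: A=load:t4 B=compute:t3 [load-bound]

k=0 load=t0/3c comp=- wait=3 total=3
k=1 load=t1/2c comp=t0/6c wait=6 total=9
k=2 load=t2/3c comp=t1/4c wait=4 total=13
k=3 load=t3/5c comp=t2/7c wait=7 total=20
k=4 load=t4/8c comp=t3/3c wait=8 total=28
k=5 load=t5/7c comp=t4/5c wait=7 total=35
k=6 load=t6/9c comp=t5/3c wait=9 total=44
k=7 load=- comp=t6/2c wait=2 total=46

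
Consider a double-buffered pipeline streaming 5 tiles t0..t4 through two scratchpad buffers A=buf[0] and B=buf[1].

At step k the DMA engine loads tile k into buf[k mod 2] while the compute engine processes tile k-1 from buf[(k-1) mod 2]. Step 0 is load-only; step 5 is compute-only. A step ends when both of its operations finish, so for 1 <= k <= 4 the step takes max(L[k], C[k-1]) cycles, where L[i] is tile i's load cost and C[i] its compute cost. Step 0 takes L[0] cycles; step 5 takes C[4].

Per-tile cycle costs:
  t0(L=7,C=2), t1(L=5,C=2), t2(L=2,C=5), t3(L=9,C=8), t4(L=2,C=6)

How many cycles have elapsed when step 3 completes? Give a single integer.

step 0: L[0]=7 → dur=7, Σ=7 | A=load:t0 B=idle [load-only]
step 1: L[1]=5 C[0]=2 → dur=5, Σ=12 | A=compute:t0 B=load:t1 [load-bound]
step 2: L[2]=2 C[1]=2 → dur=2, Σ=14 | A=load:t2 B=compute:t1 [tied]
step 3: L[3]=9 C[2]=5 → dur=9, Σ=23 | A=compute:t2 B=load:t3 [load-bound]
step 4: L[4]=2 C[3]=8 → dur=8, Σ=31 | A=load:t4 B=compute:t3 [compute-bound]
step 5: C[4]=6 → dur=6, Σ=37 | A=compute:t4 B=idle [compute-only]

end_cycle[3] = 23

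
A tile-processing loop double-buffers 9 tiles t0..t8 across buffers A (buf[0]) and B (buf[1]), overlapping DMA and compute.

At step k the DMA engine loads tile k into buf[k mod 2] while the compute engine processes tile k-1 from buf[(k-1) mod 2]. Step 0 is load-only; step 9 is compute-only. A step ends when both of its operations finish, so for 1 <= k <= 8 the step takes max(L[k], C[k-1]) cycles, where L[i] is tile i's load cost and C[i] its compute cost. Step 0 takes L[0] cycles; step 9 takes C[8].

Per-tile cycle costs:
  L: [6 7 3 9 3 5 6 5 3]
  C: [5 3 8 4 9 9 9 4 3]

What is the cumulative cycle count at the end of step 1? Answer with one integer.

k=0 load=t0/6c comp=- wait=6 total=6
k=1 load=t1/7c comp=t0/5c wait=7 total=13
k=2 load=t2/3c comp=t1/3c wait=3 total=16
k=3 load=t3/9c comp=t2/8c wait=9 total=25
k=4 load=t4/3c comp=t3/4c wait=4 total=29
k=5 load=t5/5c comp=t4/9c wait=9 total=38
k=6 load=t6/6c comp=t5/9c wait=9 total=47
k=7 load=t7/5c comp=t6/9c wait=9 total=56
k=8 load=t8/3c comp=t7/4c wait=4 total=60
k=9 load=- comp=t8/3c wait=3 total=63

end_cycle[1] = 13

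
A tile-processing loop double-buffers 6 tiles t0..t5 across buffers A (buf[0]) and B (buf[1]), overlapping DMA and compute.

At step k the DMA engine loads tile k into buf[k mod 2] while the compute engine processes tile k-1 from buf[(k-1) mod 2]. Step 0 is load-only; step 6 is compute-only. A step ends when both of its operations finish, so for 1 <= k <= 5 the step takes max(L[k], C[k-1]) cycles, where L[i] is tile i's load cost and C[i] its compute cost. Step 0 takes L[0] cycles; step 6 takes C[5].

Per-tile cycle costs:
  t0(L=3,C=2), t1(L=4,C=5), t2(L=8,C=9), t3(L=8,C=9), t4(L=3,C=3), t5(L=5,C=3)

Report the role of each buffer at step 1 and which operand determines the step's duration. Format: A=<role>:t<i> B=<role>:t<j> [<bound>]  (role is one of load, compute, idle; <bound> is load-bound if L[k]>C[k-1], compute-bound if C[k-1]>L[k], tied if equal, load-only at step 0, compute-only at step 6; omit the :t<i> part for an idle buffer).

[0] DMA t0→A (3c) ∥ CU idle ⇒ 3c, clock 3
[1] DMA t1→B (4c) ∥ CU A:t0 (2c) ⇒ 4c, clock 7
[2] DMA t2→A (8c) ∥ CU B:t1 (5c) ⇒ 8c, clock 15
[3] DMA t3→B (8c) ∥ CU A:t2 (9c) ⇒ 9c, clock 24
[4] DMA t4→A (3c) ∥ CU B:t3 (9c) ⇒ 9c, clock 33
[5] DMA t5→B (5c) ∥ CU A:t4 (3c) ⇒ 5c, clock 38
[6] DMA idle ∥ CU B:t5 (3c) ⇒ 3c, clock 41

step 1: A=compute:t0 B=load:t1 [load-bound]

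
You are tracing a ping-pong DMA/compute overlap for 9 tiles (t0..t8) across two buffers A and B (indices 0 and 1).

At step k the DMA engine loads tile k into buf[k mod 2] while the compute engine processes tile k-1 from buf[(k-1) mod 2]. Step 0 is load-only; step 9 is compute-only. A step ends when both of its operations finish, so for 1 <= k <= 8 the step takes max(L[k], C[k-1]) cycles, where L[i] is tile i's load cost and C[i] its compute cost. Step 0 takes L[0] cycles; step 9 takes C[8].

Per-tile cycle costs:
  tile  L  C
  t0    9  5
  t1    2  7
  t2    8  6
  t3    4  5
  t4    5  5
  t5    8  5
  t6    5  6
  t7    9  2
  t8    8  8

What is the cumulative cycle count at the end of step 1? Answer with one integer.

k=0 load=t0/9c comp=- wait=9 total=9
k=1 load=t1/2c comp=t0/5c wait=5 total=14
k=2 load=t2/8c comp=t1/7c wait=8 total=22
k=3 load=t3/4c comp=t2/6c wait=6 total=28
k=4 load=t4/5c comp=t3/5c wait=5 total=33
k=5 load=t5/8c comp=t4/5c wait=8 total=41
k=6 load=t6/5c comp=t5/5c wait=5 total=46
k=7 load=t7/9c comp=t6/6c wait=9 total=55
k=8 load=t8/8c comp=t7/2c wait=8 total=63
k=9 load=- comp=t8/8c wait=8 total=71

end_cycle[1] = 14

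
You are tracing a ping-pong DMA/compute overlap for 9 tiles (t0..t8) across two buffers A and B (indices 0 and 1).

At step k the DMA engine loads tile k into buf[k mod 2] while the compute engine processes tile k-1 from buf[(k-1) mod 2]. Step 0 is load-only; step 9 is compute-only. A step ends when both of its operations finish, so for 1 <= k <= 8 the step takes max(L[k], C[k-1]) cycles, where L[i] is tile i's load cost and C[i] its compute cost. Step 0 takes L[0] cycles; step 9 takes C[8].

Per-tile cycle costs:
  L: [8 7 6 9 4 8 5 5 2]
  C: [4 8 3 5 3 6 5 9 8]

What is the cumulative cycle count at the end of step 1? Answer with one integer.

end_cycle[1] = 15

k=0 load=t0/8c comp=- wait=8 total=8
k=1 load=t1/7c comp=t0/4c wait=7 total=15
k=2 load=t2/6c comp=t1/8c wait=8 total=23
k=3 load=t3/9c comp=t2/3c wait=9 total=32
k=4 load=t4/4c comp=t3/5c wait=5 total=37
k=5 load=t5/8c comp=t4/3c wait=8 total=45
k=6 load=t6/5c comp=t5/6c wait=6 total=51
k=7 load=t7/5c comp=t6/5c wait=5 total=56
k=8 load=t8/2c comp=t7/9c wait=9 total=65
k=9 load=- comp=t8/8c wait=8 total=73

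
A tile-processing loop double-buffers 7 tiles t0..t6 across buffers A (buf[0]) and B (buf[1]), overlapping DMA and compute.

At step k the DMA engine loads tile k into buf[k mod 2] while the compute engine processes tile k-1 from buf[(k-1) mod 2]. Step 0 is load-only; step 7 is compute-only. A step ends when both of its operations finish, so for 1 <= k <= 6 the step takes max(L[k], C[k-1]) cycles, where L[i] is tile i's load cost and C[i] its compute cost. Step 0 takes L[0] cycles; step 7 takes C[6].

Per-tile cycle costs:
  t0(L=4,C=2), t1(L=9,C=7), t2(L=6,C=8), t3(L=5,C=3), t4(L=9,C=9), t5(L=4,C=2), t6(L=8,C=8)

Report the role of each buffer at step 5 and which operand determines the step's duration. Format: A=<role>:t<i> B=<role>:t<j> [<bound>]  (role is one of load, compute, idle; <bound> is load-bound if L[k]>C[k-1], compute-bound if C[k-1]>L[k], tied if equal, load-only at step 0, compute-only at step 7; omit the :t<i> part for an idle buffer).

step 5: A=compute:t4 B=load:t5 [compute-bound]

step 0: L[0]=4 → dur=4, Σ=4 | A=load:t0 B=idle [load-only]
step 1: L[1]=9 C[0]=2 → dur=9, Σ=13 | A=compute:t0 B=load:t1 [load-bound]
step 2: L[2]=6 C[1]=7 → dur=7, Σ=20 | A=load:t2 B=compute:t1 [compute-bound]
step 3: L[3]=5 C[2]=8 → dur=8, Σ=28 | A=compute:t2 B=load:t3 [compute-bound]
step 4: L[4]=9 C[3]=3 → dur=9, Σ=37 | A=load:t4 B=compute:t3 [load-bound]
step 5: L[5]=4 C[4]=9 → dur=9, Σ=46 | A=compute:t4 B=load:t5 [compute-bound]
step 6: L[6]=8 C[5]=2 → dur=8, Σ=54 | A=load:t6 B=compute:t5 [load-bound]
step 7: C[6]=8 → dur=8, Σ=62 | A=compute:t6 B=idle [compute-only]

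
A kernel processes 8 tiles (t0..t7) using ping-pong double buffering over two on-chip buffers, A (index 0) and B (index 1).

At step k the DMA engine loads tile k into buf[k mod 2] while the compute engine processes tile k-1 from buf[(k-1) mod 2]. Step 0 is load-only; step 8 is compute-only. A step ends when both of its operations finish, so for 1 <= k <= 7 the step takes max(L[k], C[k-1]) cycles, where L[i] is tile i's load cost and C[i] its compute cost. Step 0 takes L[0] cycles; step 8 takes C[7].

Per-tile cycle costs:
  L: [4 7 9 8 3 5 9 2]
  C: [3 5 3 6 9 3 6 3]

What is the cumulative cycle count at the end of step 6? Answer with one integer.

step 0: L[0]=4 → dur=4, Σ=4 | A=load:t0 B=idle [load-only]
step 1: L[1]=7 C[0]=3 → dur=7, Σ=11 | A=compute:t0 B=load:t1 [load-bound]
step 2: L[2]=9 C[1]=5 → dur=9, Σ=20 | A=load:t2 B=compute:t1 [load-bound]
step 3: L[3]=8 C[2]=3 → dur=8, Σ=28 | A=compute:t2 B=load:t3 [load-bound]
step 4: L[4]=3 C[3]=6 → dur=6, Σ=34 | A=load:t4 B=compute:t3 [compute-bound]
step 5: L[5]=5 C[4]=9 → dur=9, Σ=43 | A=compute:t4 B=load:t5 [compute-bound]
step 6: L[6]=9 C[5]=3 → dur=9, Σ=52 | A=load:t6 B=compute:t5 [load-bound]
step 7: L[7]=2 C[6]=6 → dur=6, Σ=58 | A=compute:t6 B=load:t7 [compute-bound]
step 8: C[7]=3 → dur=3, Σ=61 | A=idle B=compute:t7 [compute-only]

end_cycle[6] = 52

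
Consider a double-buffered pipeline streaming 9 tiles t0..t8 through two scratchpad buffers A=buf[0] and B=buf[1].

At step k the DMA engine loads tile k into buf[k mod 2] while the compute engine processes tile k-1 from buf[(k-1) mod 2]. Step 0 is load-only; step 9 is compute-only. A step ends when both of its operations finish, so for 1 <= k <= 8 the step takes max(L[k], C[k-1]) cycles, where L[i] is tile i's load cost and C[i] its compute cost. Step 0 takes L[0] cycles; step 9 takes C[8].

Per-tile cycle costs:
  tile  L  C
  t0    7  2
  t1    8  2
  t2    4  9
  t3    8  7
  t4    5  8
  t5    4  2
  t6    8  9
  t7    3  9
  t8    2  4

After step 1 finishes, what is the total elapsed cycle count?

end_cycle[1] = 15

step 0: L[0]=7 → dur=7, Σ=7 | A=load:t0 B=idle [load-only]
step 1: L[1]=8 C[0]=2 → dur=8, Σ=15 | A=compute:t0 B=load:t1 [load-bound]
step 2: L[2]=4 C[1]=2 → dur=4, Σ=19 | A=load:t2 B=compute:t1 [load-bound]
step 3: L[3]=8 C[2]=9 → dur=9, Σ=28 | A=compute:t2 B=load:t3 [compute-bound]
step 4: L[4]=5 C[3]=7 → dur=7, Σ=35 | A=load:t4 B=compute:t3 [compute-bound]
step 5: L[5]=4 C[4]=8 → dur=8, Σ=43 | A=compute:t4 B=load:t5 [compute-bound]
step 6: L[6]=8 C[5]=2 → dur=8, Σ=51 | A=load:t6 B=compute:t5 [load-bound]
step 7: L[7]=3 C[6]=9 → dur=9, Σ=60 | A=compute:t6 B=load:t7 [compute-bound]
step 8: L[8]=2 C[7]=9 → dur=9, Σ=69 | A=load:t8 B=compute:t7 [compute-bound]
step 9: C[8]=4 → dur=4, Σ=73 | A=compute:t8 B=idle [compute-only]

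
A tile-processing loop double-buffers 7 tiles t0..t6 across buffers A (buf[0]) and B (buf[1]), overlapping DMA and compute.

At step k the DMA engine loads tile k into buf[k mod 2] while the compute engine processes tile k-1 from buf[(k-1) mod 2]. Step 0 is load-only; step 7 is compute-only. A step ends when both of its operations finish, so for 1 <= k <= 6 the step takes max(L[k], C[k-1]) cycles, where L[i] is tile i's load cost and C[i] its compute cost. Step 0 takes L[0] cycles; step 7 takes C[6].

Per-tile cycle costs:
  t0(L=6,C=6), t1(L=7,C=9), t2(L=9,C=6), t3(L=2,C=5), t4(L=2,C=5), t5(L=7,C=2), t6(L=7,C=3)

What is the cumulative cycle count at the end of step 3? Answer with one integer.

end_cycle[3] = 28

k=0 load=t0/6c comp=- wait=6 total=6
k=1 load=t1/7c comp=t0/6c wait=7 total=13
k=2 load=t2/9c comp=t1/9c wait=9 total=22
k=3 load=t3/2c comp=t2/6c wait=6 total=28
k=4 load=t4/2c comp=t3/5c wait=5 total=33
k=5 load=t5/7c comp=t4/5c wait=7 total=40
k=6 load=t6/7c comp=t5/2c wait=7 total=47
k=7 load=- comp=t6/3c wait=3 total=50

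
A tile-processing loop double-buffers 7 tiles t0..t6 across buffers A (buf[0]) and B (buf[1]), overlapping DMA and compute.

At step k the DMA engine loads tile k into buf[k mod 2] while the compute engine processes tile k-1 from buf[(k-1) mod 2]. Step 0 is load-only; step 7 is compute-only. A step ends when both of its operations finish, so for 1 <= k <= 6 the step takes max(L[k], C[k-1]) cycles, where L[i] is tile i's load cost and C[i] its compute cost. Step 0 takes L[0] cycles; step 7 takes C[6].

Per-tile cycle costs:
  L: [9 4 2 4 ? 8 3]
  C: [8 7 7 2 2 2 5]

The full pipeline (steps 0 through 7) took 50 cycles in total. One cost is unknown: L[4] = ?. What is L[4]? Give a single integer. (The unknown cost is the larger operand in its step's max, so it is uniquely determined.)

step 0: dur = L[0]=9 = 9
step 1: dur = max(L[1]=4, C[0]=8) = 8
step 2: dur = max(L[2]=2, C[1]=7) = 7
step 3: dur = max(L[3]=4, C[2]=7) = 7
step 4: dur = max(L[4]=?, C[3]=2) = L[4]  (unknown; binding)
step 5: dur = max(L[5]=8, C[4]=2) = 8
step 6: dur = max(L[6]=3, C[5]=2) = 3
step 7: dur = C[6]=5 = 5
sum of known step durations = 47
dur[4] = total - known = 50 - 47 = 3
L[4] is the binding max in step 4, so L[4] = dur[4] = 3

L[4] = 3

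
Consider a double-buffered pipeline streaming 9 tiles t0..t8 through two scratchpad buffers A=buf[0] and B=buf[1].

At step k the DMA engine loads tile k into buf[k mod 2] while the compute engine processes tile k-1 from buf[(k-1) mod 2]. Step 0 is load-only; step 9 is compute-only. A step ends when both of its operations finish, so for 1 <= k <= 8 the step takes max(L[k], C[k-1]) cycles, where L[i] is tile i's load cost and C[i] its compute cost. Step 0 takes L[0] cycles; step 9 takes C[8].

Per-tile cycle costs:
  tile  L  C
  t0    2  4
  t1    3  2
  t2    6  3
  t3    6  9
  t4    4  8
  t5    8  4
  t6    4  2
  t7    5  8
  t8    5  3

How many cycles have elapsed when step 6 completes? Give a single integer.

end_cycle[6] = 39

[0] DMA t0→A (2c) ∥ CU idle ⇒ 2c, clock 2
[1] DMA t1→B (3c) ∥ CU A:t0 (4c) ⇒ 4c, clock 6
[2] DMA t2→A (6c) ∥ CU B:t1 (2c) ⇒ 6c, clock 12
[3] DMA t3→B (6c) ∥ CU A:t2 (3c) ⇒ 6c, clock 18
[4] DMA t4→A (4c) ∥ CU B:t3 (9c) ⇒ 9c, clock 27
[5] DMA t5→B (8c) ∥ CU A:t4 (8c) ⇒ 8c, clock 35
[6] DMA t6→A (4c) ∥ CU B:t5 (4c) ⇒ 4c, clock 39
[7] DMA t7→B (5c) ∥ CU A:t6 (2c) ⇒ 5c, clock 44
[8] DMA t8→A (5c) ∥ CU B:t7 (8c) ⇒ 8c, clock 52
[9] DMA idle ∥ CU A:t8 (3c) ⇒ 3c, clock 55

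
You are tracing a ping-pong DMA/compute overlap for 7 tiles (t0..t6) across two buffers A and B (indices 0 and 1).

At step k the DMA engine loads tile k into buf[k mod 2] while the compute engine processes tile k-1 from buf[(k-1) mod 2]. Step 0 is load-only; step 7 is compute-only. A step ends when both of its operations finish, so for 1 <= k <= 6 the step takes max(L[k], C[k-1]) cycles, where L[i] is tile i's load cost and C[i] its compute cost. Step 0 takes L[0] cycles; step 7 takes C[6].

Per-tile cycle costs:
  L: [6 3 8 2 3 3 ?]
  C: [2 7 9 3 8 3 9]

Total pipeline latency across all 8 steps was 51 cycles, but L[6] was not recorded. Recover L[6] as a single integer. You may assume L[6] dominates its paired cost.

step 0 → dur = L[0]=6 = 6
step 1 → dur = max(L[1]=3, C[0]=2) = 3
step 2 → dur = max(L[2]=8, C[1]=7) = 8
step 3 → dur = max(L[3]=2, C[2]=9) = 9
step 4 → dur = max(L[4]=3, C[3]=3) = 3
step 5 → dur = max(L[5]=3, C[4]=8) = 8
step 6 → dur = max(L[6]=?, C[5]=3) = L[6]  (unknown; binding)
step 7 → dur = C[6]=9 = 9
sum of known step durations = 46
dur[6] = total - known = 51 - 46 = 5
L[6] is the binding max in step 6, so L[6] = dur[6] = 5

L[6] = 5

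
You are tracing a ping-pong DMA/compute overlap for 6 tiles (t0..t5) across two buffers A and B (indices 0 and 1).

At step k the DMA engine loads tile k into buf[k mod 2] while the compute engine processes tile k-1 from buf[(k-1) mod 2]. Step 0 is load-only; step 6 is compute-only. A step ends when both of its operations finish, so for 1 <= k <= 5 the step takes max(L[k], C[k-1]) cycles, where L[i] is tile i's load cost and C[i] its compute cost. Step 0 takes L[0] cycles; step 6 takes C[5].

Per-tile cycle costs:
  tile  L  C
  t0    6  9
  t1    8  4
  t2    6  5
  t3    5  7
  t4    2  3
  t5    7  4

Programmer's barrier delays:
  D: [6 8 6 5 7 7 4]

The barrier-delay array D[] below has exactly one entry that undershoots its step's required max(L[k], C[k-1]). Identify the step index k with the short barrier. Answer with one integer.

step 0: need L[0]=6 = 6; D[0]=6 ok
step 1: need max(L[1]=8,C[0]=9) = 9; D[1]=8 SHORT
step 2: need max(L[2]=6,C[1]=4) = 6; D[2]=6 ok
step 3: need max(L[3]=5,C[2]=5) = 5; D[3]=5 ok
step 4: need max(L[4]=2,C[3]=7) = 7; D[4]=7 ok
step 5: need max(L[5]=7,C[4]=3) = 7; D[5]=7 ok
step 6: need C[5]=4 = 4; D[6]=4 ok

hazard at step 1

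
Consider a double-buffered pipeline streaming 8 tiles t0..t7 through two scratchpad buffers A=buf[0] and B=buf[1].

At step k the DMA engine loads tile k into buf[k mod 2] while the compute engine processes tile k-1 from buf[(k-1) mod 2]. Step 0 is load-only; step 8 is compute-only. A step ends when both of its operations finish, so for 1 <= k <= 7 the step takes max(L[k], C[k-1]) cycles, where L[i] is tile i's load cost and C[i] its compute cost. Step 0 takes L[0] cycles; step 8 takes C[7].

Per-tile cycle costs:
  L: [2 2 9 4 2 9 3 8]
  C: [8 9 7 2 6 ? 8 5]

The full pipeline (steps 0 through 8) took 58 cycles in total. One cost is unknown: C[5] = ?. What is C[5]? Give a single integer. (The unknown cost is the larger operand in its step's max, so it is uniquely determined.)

C[5] = 8

step 0 → dur = L[0]=2 = 2
step 1 → dur = max(L[1]=2, C[0]=8) = 8
step 2 → dur = max(L[2]=9, C[1]=9) = 9
step 3 → dur = max(L[3]=4, C[2]=7) = 7
step 4 → dur = max(L[4]=2, C[3]=2) = 2
step 5 → dur = max(L[5]=9, C[4]=6) = 9
step 6 → dur = max(L[6]=3, C[5]=?) = C[5]  (unknown; binding)
step 7 → dur = max(L[7]=8, C[6]=8) = 8
step 8 → dur = C[7]=5 = 5
sum of known step durations = 50
dur[6] = total - known = 58 - 50 = 8
C[5] is the binding max in step 6, so C[5] = dur[6] = 8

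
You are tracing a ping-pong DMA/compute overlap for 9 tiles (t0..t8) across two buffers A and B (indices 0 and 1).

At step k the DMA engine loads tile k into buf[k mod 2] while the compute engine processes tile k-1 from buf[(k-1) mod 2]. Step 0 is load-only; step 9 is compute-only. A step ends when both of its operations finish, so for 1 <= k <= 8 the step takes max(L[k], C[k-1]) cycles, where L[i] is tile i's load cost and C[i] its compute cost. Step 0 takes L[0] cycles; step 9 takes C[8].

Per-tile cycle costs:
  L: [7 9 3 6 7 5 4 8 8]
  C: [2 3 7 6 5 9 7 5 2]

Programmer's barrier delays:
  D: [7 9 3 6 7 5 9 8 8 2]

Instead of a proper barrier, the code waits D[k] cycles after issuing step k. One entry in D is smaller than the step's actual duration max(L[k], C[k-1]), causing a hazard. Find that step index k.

hazard at step 3

k=0 barrier L[0]=7→7c, D[0]=7 ok
k=1 barrier max(L[1]=9,C[0]=2)→9c, D[1]=9 ok
k=2 barrier max(L[2]=3,C[1]=3)→3c, D[2]=3 ok
k=3 barrier max(L[3]=6,C[2]=7)→7c, D[3]=6 SHORT
k=4 barrier max(L[4]=7,C[3]=6)→7c, D[4]=7 ok
k=5 barrier max(L[5]=5,C[4]=5)→5c, D[5]=5 ok
k=6 barrier max(L[6]=4,C[5]=9)→9c, D[6]=9 ok
k=7 barrier max(L[7]=8,C[6]=7)→8c, D[7]=8 ok
k=8 barrier max(L[8]=8,C[7]=5)→8c, D[8]=8 ok
k=9 barrier C[8]=2→2c, D[9]=2 ok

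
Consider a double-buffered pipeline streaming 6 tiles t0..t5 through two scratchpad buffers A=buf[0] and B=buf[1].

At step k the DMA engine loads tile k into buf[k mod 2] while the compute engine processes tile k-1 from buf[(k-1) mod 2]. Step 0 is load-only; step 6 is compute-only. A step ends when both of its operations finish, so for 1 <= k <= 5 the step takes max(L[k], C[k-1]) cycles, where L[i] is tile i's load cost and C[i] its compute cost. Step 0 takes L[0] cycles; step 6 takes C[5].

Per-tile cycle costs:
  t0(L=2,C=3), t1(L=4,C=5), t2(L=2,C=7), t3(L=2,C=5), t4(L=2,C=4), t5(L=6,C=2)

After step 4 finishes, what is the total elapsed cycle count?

end_cycle[4] = 23

k=0 load=t0/2c comp=- wait=2 total=2
k=1 load=t1/4c comp=t0/3c wait=4 total=6
k=2 load=t2/2c comp=t1/5c wait=5 total=11
k=3 load=t3/2c comp=t2/7c wait=7 total=18
k=4 load=t4/2c comp=t3/5c wait=5 total=23
k=5 load=t5/6c comp=t4/4c wait=6 total=29
k=6 load=- comp=t5/2c wait=2 total=31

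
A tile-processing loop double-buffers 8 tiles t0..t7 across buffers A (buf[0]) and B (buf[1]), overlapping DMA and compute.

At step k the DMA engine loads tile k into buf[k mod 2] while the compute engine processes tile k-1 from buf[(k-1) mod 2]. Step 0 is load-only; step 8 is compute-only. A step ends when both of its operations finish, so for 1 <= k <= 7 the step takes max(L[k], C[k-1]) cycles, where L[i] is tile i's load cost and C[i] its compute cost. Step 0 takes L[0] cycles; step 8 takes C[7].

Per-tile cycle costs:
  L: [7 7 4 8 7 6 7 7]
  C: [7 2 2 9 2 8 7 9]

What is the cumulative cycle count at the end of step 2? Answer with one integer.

step 0: L[0]=7 → dur=7, Σ=7 | A=load:t0 B=idle [load-only]
step 1: L[1]=7 C[0]=7 → dur=7, Σ=14 | A=compute:t0 B=load:t1 [tied]
step 2: L[2]=4 C[1]=2 → dur=4, Σ=18 | A=load:t2 B=compute:t1 [load-bound]
step 3: L[3]=8 C[2]=2 → dur=8, Σ=26 | A=compute:t2 B=load:t3 [load-bound]
step 4: L[4]=7 C[3]=9 → dur=9, Σ=35 | A=load:t4 B=compute:t3 [compute-bound]
step 5: L[5]=6 C[4]=2 → dur=6, Σ=41 | A=compute:t4 B=load:t5 [load-bound]
step 6: L[6]=7 C[5]=8 → dur=8, Σ=49 | A=load:t6 B=compute:t5 [compute-bound]
step 7: L[7]=7 C[6]=7 → dur=7, Σ=56 | A=compute:t6 B=load:t7 [tied]
step 8: C[7]=9 → dur=9, Σ=65 | A=idle B=compute:t7 [compute-only]

end_cycle[2] = 18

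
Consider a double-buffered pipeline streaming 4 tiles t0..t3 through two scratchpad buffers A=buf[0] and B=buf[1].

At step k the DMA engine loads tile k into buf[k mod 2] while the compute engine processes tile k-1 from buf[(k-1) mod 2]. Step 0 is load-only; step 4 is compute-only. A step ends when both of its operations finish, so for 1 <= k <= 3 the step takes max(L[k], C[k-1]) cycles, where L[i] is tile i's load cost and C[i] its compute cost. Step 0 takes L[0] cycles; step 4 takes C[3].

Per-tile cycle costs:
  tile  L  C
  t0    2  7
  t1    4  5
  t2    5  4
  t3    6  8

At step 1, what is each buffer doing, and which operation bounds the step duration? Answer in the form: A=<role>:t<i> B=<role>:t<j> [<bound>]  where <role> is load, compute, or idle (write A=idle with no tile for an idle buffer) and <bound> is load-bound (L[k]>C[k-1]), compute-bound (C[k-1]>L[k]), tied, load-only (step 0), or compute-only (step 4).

k=0 load=t0/2c comp=- wait=2 total=2
k=1 load=t1/4c comp=t0/7c wait=7 total=9
k=2 load=t2/5c comp=t1/5c wait=5 total=14
k=3 load=t3/6c comp=t2/4c wait=6 total=20
k=4 load=- comp=t3/8c wait=8 total=28

step 1: A=compute:t0 B=load:t1 [compute-bound]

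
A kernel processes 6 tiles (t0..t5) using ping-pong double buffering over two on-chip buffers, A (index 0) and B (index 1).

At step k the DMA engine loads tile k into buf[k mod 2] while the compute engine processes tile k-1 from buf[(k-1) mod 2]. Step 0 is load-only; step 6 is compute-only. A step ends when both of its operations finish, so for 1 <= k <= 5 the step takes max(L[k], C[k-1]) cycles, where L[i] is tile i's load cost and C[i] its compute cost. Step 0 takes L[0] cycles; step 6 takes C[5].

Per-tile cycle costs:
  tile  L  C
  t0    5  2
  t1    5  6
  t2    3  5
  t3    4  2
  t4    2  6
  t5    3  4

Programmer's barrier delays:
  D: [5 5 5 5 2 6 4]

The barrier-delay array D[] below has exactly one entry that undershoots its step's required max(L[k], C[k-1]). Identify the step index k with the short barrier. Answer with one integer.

k=0 barrier L[0]=5→5c, D[0]=5 ok
k=1 barrier max(L[1]=5,C[0]=2)→5c, D[1]=5 ok
k=2 barrier max(L[2]=3,C[1]=6)→6c, D[2]=5 SHORT
k=3 barrier max(L[3]=4,C[2]=5)→5c, D[3]=5 ok
k=4 barrier max(L[4]=2,C[3]=2)→2c, D[4]=2 ok
k=5 barrier max(L[5]=3,C[4]=6)→6c, D[5]=6 ok
k=6 barrier C[5]=4→4c, D[6]=4 ok

hazard at step 2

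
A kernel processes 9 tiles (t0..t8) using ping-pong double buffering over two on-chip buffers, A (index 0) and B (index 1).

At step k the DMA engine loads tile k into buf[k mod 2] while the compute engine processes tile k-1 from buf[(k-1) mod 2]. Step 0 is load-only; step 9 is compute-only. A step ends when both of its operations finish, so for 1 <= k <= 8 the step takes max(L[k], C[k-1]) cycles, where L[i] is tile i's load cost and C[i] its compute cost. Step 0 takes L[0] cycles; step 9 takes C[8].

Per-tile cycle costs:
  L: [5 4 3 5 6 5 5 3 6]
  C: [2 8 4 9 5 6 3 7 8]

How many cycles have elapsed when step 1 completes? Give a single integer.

end_cycle[1] = 9

k=0 load=t0/5c comp=- wait=5 total=5
k=1 load=t1/4c comp=t0/2c wait=4 total=9
k=2 load=t2/3c comp=t1/8c wait=8 total=17
k=3 load=t3/5c comp=t2/4c wait=5 total=22
k=4 load=t4/6c comp=t3/9c wait=9 total=31
k=5 load=t5/5c comp=t4/5c wait=5 total=36
k=6 load=t6/5c comp=t5/6c wait=6 total=42
k=7 load=t7/3c comp=t6/3c wait=3 total=45
k=8 load=t8/6c comp=t7/7c wait=7 total=52
k=9 load=- comp=t8/8c wait=8 total=60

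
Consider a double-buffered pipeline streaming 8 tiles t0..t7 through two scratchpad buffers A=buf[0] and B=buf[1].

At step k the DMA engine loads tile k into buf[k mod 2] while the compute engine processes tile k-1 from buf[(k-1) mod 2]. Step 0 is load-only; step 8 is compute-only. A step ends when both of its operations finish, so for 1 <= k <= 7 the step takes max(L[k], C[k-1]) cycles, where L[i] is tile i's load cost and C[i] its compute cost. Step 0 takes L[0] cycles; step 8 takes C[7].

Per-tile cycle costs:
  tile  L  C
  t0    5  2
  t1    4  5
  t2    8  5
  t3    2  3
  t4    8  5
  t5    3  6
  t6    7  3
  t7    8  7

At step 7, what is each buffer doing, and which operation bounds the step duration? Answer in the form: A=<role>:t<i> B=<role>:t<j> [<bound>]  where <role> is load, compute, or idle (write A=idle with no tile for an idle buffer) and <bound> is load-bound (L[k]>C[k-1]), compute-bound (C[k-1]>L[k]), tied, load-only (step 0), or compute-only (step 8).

k=0 load=t0/5c comp=- wait=5 total=5
k=1 load=t1/4c comp=t0/2c wait=4 total=9
k=2 load=t2/8c comp=t1/5c wait=8 total=17
k=3 load=t3/2c comp=t2/5c wait=5 total=22
k=4 load=t4/8c comp=t3/3c wait=8 total=30
k=5 load=t5/3c comp=t4/5c wait=5 total=35
k=6 load=t6/7c comp=t5/6c wait=7 total=42
k=7 load=t7/8c comp=t6/3c wait=8 total=50
k=8 load=- comp=t7/7c wait=7 total=57

step 7: A=compute:t6 B=load:t7 [load-bound]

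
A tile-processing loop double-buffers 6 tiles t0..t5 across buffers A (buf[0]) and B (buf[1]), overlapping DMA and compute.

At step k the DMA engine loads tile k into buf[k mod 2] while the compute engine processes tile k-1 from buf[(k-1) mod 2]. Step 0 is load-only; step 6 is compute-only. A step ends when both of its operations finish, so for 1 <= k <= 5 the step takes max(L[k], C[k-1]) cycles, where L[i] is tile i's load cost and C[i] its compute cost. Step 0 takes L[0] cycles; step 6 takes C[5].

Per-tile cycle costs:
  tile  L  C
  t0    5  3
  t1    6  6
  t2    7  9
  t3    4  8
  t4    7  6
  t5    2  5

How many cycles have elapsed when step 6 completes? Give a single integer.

end_cycle[6] = 46

[0] DMA t0→A (5c) ∥ CU idle ⇒ 5c, clock 5
[1] DMA t1→B (6c) ∥ CU A:t0 (3c) ⇒ 6c, clock 11
[2] DMA t2→A (7c) ∥ CU B:t1 (6c) ⇒ 7c, clock 18
[3] DMA t3→B (4c) ∥ CU A:t2 (9c) ⇒ 9c, clock 27
[4] DMA t4→A (7c) ∥ CU B:t3 (8c) ⇒ 8c, clock 35
[5] DMA t5→B (2c) ∥ CU A:t4 (6c) ⇒ 6c, clock 41
[6] DMA idle ∥ CU B:t5 (5c) ⇒ 5c, clock 46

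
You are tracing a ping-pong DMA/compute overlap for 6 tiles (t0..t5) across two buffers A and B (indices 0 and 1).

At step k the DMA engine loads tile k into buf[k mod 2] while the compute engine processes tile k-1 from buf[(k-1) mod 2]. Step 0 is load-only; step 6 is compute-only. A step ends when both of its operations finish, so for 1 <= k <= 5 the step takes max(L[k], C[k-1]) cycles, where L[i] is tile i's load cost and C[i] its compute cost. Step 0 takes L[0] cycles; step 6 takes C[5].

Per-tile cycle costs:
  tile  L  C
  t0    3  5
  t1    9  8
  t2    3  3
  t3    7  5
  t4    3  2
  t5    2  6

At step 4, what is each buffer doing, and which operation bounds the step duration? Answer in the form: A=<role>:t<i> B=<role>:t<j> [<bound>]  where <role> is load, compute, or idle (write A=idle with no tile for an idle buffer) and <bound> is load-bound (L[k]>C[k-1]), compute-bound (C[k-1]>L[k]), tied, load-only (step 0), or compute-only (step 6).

k=0 load=t0/3c comp=- wait=3 total=3
k=1 load=t1/9c comp=t0/5c wait=9 total=12
k=2 load=t2/3c comp=t1/8c wait=8 total=20
k=3 load=t3/7c comp=t2/3c wait=7 total=27
k=4 load=t4/3c comp=t3/5c wait=5 total=32
k=5 load=t5/2c comp=t4/2c wait=2 total=34
k=6 load=- comp=t5/6c wait=6 total=40

step 4: A=load:t4 B=compute:t3 [compute-bound]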